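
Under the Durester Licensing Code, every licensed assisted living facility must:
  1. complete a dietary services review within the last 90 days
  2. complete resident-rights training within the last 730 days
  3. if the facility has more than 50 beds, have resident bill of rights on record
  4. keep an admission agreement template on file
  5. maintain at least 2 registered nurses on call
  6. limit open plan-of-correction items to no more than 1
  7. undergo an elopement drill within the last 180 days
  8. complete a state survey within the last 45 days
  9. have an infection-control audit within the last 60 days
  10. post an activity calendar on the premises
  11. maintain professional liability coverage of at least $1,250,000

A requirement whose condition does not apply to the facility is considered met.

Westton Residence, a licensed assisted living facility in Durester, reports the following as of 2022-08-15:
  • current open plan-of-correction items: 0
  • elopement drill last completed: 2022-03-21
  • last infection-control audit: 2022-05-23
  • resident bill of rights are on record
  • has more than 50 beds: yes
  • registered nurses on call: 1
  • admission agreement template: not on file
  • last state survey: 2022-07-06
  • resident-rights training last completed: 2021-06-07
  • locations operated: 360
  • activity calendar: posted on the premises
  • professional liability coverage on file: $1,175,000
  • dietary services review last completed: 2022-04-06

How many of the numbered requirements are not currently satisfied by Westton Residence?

5

1. dietary services review 131 days ago vs limit 90 → not met
2. resident-rights training 434 days ago vs limit 730 → met
3. condition 'has more than 50 beds' holds; resident bill of rights present → met
4. admission agreement template absent → not met
5. registered nurses on call 1 < 2 → not met
6. open plan-of-correction items 0 ≤ 1 → met
7. elopement drill 147 days ago vs limit 180 → met
8. state survey 40 days ago vs limit 45 → met
9. infection-control audit 84 days ago vs limit 60 → not met
10. activity calendar present → met
11. professional liability coverage $1,175,000 < $1,250,000 → not met
Not met: 5 of 11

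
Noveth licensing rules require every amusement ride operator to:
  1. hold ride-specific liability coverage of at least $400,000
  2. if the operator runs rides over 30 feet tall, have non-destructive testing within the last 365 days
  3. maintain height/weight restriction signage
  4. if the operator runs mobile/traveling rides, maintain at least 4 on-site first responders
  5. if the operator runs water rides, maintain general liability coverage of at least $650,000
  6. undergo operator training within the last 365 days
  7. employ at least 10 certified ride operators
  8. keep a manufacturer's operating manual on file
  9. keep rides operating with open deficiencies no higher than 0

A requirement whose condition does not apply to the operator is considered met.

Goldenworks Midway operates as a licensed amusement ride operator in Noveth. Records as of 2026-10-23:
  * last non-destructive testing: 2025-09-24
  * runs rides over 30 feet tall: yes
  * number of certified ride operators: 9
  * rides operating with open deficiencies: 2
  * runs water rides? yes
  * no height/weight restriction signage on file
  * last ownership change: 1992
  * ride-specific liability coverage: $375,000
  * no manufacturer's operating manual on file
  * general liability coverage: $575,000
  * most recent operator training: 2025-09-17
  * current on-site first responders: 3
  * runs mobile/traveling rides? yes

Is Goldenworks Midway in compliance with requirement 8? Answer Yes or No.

No

8. manufacturer's operating manual absent → not met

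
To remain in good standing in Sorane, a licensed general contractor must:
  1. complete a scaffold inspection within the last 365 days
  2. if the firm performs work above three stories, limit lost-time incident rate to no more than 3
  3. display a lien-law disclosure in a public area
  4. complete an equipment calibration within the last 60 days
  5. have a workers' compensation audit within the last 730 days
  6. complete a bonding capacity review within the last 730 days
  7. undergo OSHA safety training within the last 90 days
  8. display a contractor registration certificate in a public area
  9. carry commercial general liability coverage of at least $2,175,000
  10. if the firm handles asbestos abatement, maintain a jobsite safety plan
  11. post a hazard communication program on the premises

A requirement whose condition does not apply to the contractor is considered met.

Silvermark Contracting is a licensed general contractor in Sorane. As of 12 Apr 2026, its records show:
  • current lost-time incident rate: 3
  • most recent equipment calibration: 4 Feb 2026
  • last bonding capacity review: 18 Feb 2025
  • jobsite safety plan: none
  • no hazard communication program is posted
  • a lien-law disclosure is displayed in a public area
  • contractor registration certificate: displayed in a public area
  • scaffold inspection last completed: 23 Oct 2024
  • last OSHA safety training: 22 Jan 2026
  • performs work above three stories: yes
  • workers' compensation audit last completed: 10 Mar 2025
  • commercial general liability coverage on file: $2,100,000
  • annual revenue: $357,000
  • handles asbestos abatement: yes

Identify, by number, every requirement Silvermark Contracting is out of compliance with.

1. scaffold inspection 536 days ago vs limit 365 → not met
2. condition 'performs work above three stories' holds; lost-time incident rate 3 ≤ 3 → met
3. lien-law disclosure present → met
4. equipment calibration 67 days ago vs limit 60 → not met
5. workers' compensation audit 398 days ago vs limit 730 → met
6. bonding capacity review 418 days ago vs limit 730 → met
7. OSHA safety training 80 days ago vs limit 90 → met
8. contractor registration certificate present → met
9. commercial general liability coverage $2,100,000 < $2,175,000 → not met
10. condition 'handles asbestos abatement' holds; jobsite safety plan absent → not met
11. hazard communication program absent → not met
Not met: 1, 4, 9, 10, 11

1, 4, 9, 10, 11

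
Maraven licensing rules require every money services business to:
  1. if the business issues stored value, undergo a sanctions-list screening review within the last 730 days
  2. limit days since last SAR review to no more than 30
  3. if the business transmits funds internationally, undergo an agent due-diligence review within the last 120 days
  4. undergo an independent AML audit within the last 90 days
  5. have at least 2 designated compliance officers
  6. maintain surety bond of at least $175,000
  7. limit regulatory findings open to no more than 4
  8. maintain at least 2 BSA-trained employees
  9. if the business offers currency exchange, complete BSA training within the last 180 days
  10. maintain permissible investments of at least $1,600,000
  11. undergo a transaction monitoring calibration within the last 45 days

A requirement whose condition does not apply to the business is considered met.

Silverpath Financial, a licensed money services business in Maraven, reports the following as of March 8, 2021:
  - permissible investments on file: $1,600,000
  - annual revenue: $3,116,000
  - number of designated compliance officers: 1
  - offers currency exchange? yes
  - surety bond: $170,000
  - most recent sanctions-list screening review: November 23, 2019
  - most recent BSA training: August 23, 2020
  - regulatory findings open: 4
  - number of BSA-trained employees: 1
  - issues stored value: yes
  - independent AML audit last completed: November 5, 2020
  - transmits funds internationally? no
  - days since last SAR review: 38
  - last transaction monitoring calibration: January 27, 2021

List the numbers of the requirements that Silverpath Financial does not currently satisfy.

1. condition 'issues stored value' holds; sanctions-list screening review 471 days ago vs limit 730 → met
2. days since last SAR review 38 > 30 → not met
3. condition 'transmits funds internationally' does not hold → requirement n/a → met
4. independent AML audit 123 days ago vs limit 90 → not met
5. designated compliance officers 1 < 2 → not met
6. surety bond $170,000 < $175,000 → not met
7. regulatory findings open 4 ≤ 4 → met
8. BSA-trained employees 1 < 2 → not met
9. condition 'offers currency exchange' holds; BSA training 197 days ago vs limit 180 → not met
10. permissible investments $1,600,000 ≥ $1,600,000 → met
11. transaction monitoring calibration 40 days ago vs limit 45 → met
Not met: 2, 4, 5, 6, 8, 9

2, 4, 5, 6, 8, 9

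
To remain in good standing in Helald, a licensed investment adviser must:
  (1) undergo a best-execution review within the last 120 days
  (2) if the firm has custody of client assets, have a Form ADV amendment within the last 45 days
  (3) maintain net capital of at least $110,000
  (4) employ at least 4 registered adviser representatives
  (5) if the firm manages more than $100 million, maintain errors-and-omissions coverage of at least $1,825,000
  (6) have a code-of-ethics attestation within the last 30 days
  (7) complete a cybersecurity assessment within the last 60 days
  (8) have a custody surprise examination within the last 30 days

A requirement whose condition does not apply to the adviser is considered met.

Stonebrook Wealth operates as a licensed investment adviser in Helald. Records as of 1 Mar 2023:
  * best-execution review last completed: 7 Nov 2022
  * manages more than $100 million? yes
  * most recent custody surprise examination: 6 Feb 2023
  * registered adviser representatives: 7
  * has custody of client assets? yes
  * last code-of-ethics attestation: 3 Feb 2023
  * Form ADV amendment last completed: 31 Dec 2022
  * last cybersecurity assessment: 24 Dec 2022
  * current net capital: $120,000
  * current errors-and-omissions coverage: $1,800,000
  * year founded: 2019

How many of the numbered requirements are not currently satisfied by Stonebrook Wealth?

1. best-execution review 114 days ago vs limit 120 → met
2. condition 'has custody of client assets' holds; Form ADV amendment 60 days ago vs limit 45 → not met
3. net capital $120,000 ≥ $110,000 → met
4. registered adviser representatives 7 ≥ 4 → met
5. condition 'manages more than $100 million' holds; errors-and-omissions coverage $1,800,000 < $1,825,000 → not met
6. code-of-ethics attestation 26 days ago vs limit 30 → met
7. cybersecurity assessment 67 days ago vs limit 60 → not met
8. custody surprise examination 23 days ago vs limit 30 → met
Not met: 3 of 8

3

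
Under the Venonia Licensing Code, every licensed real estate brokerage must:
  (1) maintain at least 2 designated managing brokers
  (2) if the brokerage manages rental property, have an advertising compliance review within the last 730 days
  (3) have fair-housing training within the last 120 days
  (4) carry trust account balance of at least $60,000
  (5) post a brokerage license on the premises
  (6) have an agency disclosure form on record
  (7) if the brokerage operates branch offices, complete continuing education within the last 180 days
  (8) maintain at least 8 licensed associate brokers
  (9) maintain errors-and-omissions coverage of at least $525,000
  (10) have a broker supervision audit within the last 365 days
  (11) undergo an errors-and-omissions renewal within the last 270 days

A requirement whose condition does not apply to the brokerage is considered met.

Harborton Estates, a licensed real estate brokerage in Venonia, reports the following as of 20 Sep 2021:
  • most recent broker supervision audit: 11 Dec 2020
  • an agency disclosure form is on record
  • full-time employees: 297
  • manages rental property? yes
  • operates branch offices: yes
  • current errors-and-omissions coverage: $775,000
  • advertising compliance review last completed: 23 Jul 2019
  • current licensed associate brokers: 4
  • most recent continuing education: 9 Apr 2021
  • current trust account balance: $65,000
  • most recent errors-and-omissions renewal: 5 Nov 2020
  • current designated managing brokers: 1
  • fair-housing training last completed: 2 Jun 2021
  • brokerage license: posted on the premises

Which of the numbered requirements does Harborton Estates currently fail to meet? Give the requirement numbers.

1, 2, 8, 11

1. designated managing brokers 1 < 2 → not met
2. condition 'manages rental property' holds; advertising compliance review 790 days ago vs limit 730 → not met
3. fair-housing training 110 days ago vs limit 120 → met
4. trust account balance $65,000 ≥ $60,000 → met
5. brokerage license present → met
6. agency disclosure form present → met
7. condition 'operates branch offices' holds; continuing education 164 days ago vs limit 180 → met
8. licensed associate brokers 4 < 8 → not met
9. errors-and-omissions coverage $775,000 ≥ $525,000 → met
10. broker supervision audit 283 days ago vs limit 365 → met
11. errors-and-omissions renewal 319 days ago vs limit 270 → not met
Not met: 1, 2, 8, 11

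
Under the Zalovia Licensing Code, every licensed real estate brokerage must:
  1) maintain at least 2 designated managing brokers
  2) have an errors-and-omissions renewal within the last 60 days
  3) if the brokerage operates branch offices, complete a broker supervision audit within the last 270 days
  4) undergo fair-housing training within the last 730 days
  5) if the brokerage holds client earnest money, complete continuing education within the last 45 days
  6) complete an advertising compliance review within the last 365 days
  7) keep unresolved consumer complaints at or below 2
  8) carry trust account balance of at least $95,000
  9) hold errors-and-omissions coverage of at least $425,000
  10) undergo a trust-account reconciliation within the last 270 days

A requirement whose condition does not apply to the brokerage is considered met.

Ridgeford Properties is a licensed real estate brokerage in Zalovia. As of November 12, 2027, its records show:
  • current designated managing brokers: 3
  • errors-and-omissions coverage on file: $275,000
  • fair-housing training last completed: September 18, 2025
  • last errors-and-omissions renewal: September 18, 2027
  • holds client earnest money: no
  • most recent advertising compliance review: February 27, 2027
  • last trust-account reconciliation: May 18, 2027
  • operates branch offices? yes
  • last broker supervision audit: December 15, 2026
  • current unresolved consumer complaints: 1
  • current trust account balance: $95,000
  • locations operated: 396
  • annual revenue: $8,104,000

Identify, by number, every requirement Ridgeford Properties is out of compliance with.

3, 4, 9

1. designated managing brokers 3 ≥ 2 → met
2. errors-and-omissions renewal 55 days ago vs limit 60 → met
3. condition 'operates branch offices' holds; broker supervision audit 332 days ago vs limit 270 → not met
4. fair-housing training 785 days ago vs limit 730 → not met
5. condition 'holds client earnest money' does not hold → requirement n/a → met
6. advertising compliance review 258 days ago vs limit 365 → met
7. unresolved consumer complaints 1 ≤ 2 → met
8. trust account balance $95,000 ≥ $95,000 → met
9. errors-and-omissions coverage $275,000 < $425,000 → not met
10. trust-account reconciliation 178 days ago vs limit 270 → met
Not met: 3, 4, 9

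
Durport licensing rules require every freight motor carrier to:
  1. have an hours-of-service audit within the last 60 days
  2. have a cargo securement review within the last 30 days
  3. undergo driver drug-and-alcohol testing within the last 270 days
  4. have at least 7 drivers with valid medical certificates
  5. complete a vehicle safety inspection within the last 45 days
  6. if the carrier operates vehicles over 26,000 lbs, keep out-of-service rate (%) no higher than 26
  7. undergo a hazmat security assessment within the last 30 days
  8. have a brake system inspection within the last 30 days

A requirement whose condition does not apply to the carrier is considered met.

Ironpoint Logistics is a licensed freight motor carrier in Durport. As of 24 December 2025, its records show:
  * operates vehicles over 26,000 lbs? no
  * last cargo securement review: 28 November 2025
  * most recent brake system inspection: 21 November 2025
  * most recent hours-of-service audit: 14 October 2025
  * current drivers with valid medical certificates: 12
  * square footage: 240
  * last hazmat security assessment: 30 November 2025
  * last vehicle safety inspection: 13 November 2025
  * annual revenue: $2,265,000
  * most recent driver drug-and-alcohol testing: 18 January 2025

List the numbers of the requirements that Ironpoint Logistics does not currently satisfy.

1, 3, 8

1. hours-of-service audit 71 days ago vs limit 60 → not met
2. cargo securement review 26 days ago vs limit 30 → met
3. driver drug-and-alcohol testing 340 days ago vs limit 270 → not met
4. drivers with valid medical certificates 12 ≥ 7 → met
5. vehicle safety inspection 41 days ago vs limit 45 → met
6. condition 'operates vehicles over 26,000 lbs' does not hold → requirement n/a → met
7. hazmat security assessment 24 days ago vs limit 30 → met
8. brake system inspection 33 days ago vs limit 30 → not met
Not met: 1, 3, 8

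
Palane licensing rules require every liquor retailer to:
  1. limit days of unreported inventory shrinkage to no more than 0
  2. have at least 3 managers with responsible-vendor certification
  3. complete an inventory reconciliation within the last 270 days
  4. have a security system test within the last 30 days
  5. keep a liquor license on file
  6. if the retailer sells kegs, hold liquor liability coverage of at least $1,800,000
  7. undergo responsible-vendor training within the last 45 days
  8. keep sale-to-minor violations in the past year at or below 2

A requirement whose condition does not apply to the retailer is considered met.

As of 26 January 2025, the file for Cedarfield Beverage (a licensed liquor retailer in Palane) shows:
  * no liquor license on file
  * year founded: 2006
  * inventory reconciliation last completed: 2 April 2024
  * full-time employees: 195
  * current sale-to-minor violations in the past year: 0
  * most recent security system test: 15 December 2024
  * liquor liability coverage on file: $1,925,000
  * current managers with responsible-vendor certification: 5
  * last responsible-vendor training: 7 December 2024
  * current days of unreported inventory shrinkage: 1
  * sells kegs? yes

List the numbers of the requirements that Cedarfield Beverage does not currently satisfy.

1. days of unreported inventory shrinkage 1 > 0 → not met
2. managers with responsible-vendor certification 5 ≥ 3 → met
3. inventory reconciliation 299 days ago vs limit 270 → not met
4. security system test 42 days ago vs limit 30 → not met
5. liquor license absent → not met
6. condition 'sells kegs' holds; liquor liability coverage $1,925,000 ≥ $1,800,000 → met
7. responsible-vendor training 50 days ago vs limit 45 → not met
8. sale-to-minor violations in the past year 0 ≤ 2 → met
Not met: 1, 3, 4, 5, 7

1, 3, 4, 5, 7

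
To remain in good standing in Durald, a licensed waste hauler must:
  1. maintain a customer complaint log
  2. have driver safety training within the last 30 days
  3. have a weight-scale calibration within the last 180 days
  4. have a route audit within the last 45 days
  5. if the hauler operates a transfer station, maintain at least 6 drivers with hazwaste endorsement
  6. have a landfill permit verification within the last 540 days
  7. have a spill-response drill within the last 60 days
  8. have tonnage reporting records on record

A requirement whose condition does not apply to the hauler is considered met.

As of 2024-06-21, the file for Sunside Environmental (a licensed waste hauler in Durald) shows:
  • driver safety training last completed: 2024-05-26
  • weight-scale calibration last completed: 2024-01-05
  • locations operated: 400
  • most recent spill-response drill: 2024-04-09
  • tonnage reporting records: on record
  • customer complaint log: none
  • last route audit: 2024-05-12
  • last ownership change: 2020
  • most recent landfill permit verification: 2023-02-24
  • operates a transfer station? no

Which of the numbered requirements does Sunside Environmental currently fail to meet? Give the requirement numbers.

1. customer complaint log absent → not met
2. driver safety training 26 days ago vs limit 30 → met
3. weight-scale calibration 168 days ago vs limit 180 → met
4. route audit 40 days ago vs limit 45 → met
5. condition 'operates a transfer station' does not hold → requirement n/a → met
6. landfill permit verification 483 days ago vs limit 540 → met
7. spill-response drill 73 days ago vs limit 60 → not met
8. tonnage reporting records present → met
Not met: 1, 7

1, 7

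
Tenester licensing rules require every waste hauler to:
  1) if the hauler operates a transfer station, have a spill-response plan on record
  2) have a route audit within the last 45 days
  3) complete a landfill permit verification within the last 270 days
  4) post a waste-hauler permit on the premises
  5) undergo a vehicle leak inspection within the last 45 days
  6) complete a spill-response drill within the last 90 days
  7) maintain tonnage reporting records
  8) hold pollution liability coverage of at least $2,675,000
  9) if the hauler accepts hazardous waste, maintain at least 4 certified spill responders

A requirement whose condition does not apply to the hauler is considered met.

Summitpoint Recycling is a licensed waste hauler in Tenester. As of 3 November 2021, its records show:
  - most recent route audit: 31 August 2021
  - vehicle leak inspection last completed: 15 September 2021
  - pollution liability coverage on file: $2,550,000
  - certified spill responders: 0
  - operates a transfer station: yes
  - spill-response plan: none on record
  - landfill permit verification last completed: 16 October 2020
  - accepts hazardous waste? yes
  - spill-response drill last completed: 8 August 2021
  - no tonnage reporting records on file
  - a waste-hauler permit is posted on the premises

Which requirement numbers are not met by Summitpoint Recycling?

1. condition 'operates a transfer station' holds; spill-response plan absent → not met
2. route audit 64 days ago vs limit 45 → not met
3. landfill permit verification 383 days ago vs limit 270 → not met
4. waste-hauler permit present → met
5. vehicle leak inspection 49 days ago vs limit 45 → not met
6. spill-response drill 87 days ago vs limit 90 → met
7. tonnage reporting records absent → not met
8. pollution liability coverage $2,550,000 < $2,675,000 → not met
9. condition 'accepts hazardous waste' holds; certified spill responders 0 < 4 → not met
Not met: 1, 2, 3, 5, 7, 8, 9

1, 2, 3, 5, 7, 8, 9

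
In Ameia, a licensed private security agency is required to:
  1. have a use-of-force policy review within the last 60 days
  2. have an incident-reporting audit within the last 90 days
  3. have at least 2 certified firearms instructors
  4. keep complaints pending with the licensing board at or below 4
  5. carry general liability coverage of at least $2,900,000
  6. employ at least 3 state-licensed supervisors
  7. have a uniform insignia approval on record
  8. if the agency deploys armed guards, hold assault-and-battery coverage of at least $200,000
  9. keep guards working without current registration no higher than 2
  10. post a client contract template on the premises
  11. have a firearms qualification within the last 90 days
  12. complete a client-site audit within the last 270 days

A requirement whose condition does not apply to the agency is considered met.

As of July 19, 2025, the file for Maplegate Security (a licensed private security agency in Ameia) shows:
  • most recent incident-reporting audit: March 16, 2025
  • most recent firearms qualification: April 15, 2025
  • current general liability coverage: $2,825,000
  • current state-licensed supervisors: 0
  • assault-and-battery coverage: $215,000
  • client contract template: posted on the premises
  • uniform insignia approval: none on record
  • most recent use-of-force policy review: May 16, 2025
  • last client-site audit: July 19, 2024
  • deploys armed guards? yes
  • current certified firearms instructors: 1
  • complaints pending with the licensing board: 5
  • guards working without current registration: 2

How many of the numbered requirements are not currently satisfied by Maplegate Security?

9

1. use-of-force policy review 64 days ago vs limit 60 → not met
2. incident-reporting audit 125 days ago vs limit 90 → not met
3. certified firearms instructors 1 < 2 → not met
4. complaints pending with the licensing board 5 > 4 → not met
5. general liability coverage $2,825,000 < $2,900,000 → not met
6. state-licensed supervisors 0 < 3 → not met
7. uniform insignia approval absent → not met
8. condition 'deploys armed guards' holds; assault-and-battery coverage $215,000 ≥ $200,000 → met
9. guards working without current registration 2 ≤ 2 → met
10. client contract template present → met
11. firearms qualification 95 days ago vs limit 90 → not met
12. client-site audit 365 days ago vs limit 270 → not met
Not met: 9 of 12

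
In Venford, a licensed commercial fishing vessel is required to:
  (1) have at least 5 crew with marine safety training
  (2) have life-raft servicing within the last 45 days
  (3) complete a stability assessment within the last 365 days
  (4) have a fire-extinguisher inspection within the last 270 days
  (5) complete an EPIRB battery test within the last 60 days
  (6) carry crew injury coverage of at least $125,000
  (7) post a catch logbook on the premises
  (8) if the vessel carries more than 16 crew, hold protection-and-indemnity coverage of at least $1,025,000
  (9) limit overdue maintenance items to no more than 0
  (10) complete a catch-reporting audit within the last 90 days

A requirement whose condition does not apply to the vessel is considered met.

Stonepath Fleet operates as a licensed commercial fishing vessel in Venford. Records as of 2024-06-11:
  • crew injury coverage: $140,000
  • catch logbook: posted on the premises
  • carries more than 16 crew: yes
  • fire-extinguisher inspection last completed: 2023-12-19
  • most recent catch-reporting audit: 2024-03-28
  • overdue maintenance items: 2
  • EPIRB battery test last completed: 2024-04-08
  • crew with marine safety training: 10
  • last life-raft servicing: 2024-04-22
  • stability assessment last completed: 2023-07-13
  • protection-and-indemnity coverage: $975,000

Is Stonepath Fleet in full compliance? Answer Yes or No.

No

1. crew with marine safety training 10 ≥ 5 → met
2. life-raft servicing 50 days ago vs limit 45 → not met
3. stability assessment 334 days ago vs limit 365 → met
4. fire-extinguisher inspection 175 days ago vs limit 270 → met
5. EPIRB battery test 64 days ago vs limit 60 → not met
6. crew injury coverage $140,000 ≥ $125,000 → met
7. catch logbook present → met
8. condition 'carries more than 16 crew' holds; protection-and-indemnity coverage $975,000 < $1,025,000 → not met
9. overdue maintenance items 2 > 0 → not met
10. catch-reporting audit 75 days ago vs limit 90 → met
Not met: 2, 5, 8, 9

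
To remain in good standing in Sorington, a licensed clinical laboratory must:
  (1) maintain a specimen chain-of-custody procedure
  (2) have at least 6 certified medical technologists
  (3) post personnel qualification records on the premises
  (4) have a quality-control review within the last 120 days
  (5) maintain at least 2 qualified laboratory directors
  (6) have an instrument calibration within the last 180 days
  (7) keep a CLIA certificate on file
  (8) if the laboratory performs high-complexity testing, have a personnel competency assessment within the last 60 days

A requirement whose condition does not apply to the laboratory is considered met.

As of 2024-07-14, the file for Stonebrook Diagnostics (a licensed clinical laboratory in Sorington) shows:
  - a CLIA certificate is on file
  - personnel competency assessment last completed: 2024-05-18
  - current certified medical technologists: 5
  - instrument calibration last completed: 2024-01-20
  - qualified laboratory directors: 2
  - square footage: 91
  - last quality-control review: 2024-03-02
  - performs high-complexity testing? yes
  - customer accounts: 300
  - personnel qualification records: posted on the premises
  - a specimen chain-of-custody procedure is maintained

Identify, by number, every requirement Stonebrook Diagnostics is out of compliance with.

1. specimen chain-of-custody procedure present → met
2. certified medical technologists 5 < 6 → not met
3. personnel qualification records present → met
4. quality-control review 134 days ago vs limit 120 → not met
5. qualified laboratory directors 2 ≥ 2 → met
6. instrument calibration 176 days ago vs limit 180 → met
7. CLIA certificate present → met
8. condition 'performs high-complexity testing' holds; personnel competency assessment 57 days ago vs limit 60 → met
Not met: 2, 4

2, 4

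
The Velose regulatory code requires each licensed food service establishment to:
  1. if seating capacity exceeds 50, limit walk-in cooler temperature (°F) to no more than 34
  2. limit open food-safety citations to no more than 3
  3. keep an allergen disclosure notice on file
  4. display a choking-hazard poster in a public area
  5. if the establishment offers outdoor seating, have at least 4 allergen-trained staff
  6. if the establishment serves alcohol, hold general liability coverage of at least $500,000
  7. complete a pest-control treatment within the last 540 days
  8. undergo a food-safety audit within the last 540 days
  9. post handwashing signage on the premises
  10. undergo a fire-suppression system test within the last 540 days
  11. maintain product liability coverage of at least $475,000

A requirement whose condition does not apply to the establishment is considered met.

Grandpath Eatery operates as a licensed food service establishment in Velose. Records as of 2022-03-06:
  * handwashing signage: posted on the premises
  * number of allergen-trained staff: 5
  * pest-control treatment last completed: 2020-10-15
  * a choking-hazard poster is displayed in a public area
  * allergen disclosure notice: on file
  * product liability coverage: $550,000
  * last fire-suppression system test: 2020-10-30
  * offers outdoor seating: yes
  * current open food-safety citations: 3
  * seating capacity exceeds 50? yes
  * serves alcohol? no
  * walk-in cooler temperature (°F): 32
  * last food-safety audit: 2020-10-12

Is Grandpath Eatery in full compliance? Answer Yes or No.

1. condition 'seating capacity exceeds 50' holds; walk-in cooler temperature (°F) 32 ≤ 34 → met
2. open food-safety citations 3 ≤ 3 → met
3. allergen disclosure notice present → met
4. choking-hazard poster present → met
5. condition 'offers outdoor seating' holds; allergen-trained staff 5 ≥ 4 → met
6. condition 'serves alcohol' does not hold → requirement n/a → met
7. pest-control treatment 507 days ago vs limit 540 → met
8. food-safety audit 510 days ago vs limit 540 → met
9. handwashing signage present → met
10. fire-suppression system test 492 days ago vs limit 540 → met
11. product liability coverage $550,000 ≥ $475,000 → met
All met.

Yes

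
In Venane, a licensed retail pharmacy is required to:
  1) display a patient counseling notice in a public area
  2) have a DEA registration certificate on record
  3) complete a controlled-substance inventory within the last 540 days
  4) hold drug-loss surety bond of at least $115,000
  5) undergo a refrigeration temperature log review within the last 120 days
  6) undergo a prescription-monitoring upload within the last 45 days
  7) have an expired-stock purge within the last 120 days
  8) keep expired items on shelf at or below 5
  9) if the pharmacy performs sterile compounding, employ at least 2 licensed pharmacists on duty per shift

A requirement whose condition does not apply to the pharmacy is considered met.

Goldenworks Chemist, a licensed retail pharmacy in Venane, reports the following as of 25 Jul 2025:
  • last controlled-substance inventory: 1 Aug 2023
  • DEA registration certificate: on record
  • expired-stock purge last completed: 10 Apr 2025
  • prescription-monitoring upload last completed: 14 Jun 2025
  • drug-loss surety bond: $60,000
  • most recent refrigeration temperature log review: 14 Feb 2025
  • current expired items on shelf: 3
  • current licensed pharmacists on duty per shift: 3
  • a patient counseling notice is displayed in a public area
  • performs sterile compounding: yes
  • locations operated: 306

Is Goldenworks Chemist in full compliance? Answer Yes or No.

No

1. patient counseling notice present → met
2. DEA registration certificate present → met
3. controlled-substance inventory 724 days ago vs limit 540 → not met
4. drug-loss surety bond $60,000 < $115,000 → not met
5. refrigeration temperature log review 161 days ago vs limit 120 → not met
6. prescription-monitoring upload 41 days ago vs limit 45 → met
7. expired-stock purge 106 days ago vs limit 120 → met
8. expired items on shelf 3 ≤ 5 → met
9. condition 'performs sterile compounding' holds; licensed pharmacists on duty per shift 3 ≥ 2 → met
Not met: 3, 4, 5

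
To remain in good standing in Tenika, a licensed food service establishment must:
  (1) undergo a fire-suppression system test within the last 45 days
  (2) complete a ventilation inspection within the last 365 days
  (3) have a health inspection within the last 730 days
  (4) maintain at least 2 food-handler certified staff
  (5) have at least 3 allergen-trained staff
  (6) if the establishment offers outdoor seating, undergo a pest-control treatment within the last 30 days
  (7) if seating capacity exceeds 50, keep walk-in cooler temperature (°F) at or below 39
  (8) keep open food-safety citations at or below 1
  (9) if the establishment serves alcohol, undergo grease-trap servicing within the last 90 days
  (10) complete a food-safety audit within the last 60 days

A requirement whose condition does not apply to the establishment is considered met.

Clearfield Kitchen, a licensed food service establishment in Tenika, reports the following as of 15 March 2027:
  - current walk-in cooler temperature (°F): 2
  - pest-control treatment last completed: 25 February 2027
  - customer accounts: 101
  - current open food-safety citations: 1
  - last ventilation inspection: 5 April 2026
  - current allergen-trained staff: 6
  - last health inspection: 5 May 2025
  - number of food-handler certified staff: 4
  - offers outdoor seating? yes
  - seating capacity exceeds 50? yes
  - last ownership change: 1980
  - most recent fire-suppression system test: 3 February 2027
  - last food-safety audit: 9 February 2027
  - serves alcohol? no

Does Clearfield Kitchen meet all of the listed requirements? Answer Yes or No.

1. fire-suppression system test 40 days ago vs limit 45 → met
2. ventilation inspection 344 days ago vs limit 365 → met
3. health inspection 679 days ago vs limit 730 → met
4. food-handler certified staff 4 ≥ 2 → met
5. allergen-trained staff 6 ≥ 3 → met
6. condition 'offers outdoor seating' holds; pest-control treatment 18 days ago vs limit 30 → met
7. condition 'seating capacity exceeds 50' holds; walk-in cooler temperature (°F) 2 ≤ 39 → met
8. open food-safety citations 1 ≤ 1 → met
9. condition 'serves alcohol' does not hold → requirement n/a → met
10. food-safety audit 34 days ago vs limit 60 → met
All met.

Yes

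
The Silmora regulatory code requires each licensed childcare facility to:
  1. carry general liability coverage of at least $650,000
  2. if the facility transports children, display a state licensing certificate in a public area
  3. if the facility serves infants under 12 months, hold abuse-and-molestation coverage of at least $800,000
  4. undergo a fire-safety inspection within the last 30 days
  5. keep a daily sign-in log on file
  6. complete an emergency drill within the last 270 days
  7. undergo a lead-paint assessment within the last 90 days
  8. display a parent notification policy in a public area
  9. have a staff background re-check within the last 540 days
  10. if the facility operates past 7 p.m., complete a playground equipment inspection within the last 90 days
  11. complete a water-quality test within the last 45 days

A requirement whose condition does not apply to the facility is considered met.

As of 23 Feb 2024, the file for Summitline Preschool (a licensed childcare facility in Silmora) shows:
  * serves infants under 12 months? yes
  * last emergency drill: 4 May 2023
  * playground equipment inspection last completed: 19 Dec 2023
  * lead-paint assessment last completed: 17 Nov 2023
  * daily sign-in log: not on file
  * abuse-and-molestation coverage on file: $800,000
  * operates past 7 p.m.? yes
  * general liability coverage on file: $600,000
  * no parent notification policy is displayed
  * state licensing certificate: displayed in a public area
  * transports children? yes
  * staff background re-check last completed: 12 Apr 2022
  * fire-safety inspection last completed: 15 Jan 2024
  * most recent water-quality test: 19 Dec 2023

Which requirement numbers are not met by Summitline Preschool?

1. general liability coverage $600,000 < $650,000 → not met
2. condition 'transports children' holds; state licensing certificate present → met
3. condition 'serves infants under 12 months' holds; abuse-and-molestation coverage $800,000 ≥ $800,000 → met
4. fire-safety inspection 39 days ago vs limit 30 → not met
5. daily sign-in log absent → not met
6. emergency drill 295 days ago vs limit 270 → not met
7. lead-paint assessment 98 days ago vs limit 90 → not met
8. parent notification policy absent → not met
9. staff background re-check 682 days ago vs limit 540 → not met
10. condition 'operates past 7 p.m.' holds; playground equipment inspection 66 days ago vs limit 90 → met
11. water-quality test 66 days ago vs limit 45 → not met
Not met: 1, 4, 5, 6, 7, 8, 9, 11

1, 4, 5, 6, 7, 8, 9, 11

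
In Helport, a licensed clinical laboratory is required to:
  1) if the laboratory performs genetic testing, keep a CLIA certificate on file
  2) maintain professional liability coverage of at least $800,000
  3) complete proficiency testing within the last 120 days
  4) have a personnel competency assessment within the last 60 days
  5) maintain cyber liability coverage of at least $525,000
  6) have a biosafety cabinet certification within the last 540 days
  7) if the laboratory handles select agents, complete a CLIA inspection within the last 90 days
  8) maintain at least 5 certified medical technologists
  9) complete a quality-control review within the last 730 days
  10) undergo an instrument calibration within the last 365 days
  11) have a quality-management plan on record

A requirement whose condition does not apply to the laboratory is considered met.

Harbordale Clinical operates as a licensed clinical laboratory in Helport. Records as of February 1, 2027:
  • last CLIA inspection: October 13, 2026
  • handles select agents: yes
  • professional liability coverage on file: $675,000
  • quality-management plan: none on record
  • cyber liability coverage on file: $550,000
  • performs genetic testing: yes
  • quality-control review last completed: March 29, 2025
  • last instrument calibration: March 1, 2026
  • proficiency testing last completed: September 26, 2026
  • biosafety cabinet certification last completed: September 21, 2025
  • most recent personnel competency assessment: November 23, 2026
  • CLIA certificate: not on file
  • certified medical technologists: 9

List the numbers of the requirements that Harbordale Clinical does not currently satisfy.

1, 2, 3, 4, 7, 11

1. condition 'performs genetic testing' holds; CLIA certificate absent → not met
2. professional liability coverage $675,000 < $800,000 → not met
3. proficiency testing 128 days ago vs limit 120 → not met
4. personnel competency assessment 70 days ago vs limit 60 → not met
5. cyber liability coverage $550,000 ≥ $525,000 → met
6. biosafety cabinet certification 498 days ago vs limit 540 → met
7. condition 'handles select agents' holds; CLIA inspection 111 days ago vs limit 90 → not met
8. certified medical technologists 9 ≥ 5 → met
9. quality-control review 674 days ago vs limit 730 → met
10. instrument calibration 337 days ago vs limit 365 → met
11. quality-management plan absent → not met
Not met: 1, 2, 3, 4, 7, 11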